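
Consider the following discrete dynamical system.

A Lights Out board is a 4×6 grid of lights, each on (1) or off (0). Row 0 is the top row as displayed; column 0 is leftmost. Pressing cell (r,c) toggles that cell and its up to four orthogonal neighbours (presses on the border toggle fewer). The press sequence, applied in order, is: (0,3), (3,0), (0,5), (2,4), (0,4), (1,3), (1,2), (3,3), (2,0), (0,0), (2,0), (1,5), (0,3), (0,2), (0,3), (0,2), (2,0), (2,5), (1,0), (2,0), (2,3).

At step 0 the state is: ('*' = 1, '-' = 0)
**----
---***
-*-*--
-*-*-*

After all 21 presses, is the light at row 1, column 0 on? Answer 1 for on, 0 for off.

[0] **----
---***
-*-*--
-*-*-*
[1] *****-
----**
-*-*--
-*-*-*
[2] *****-
----**
**-*--
*--*-*
[3] ****-*
----*-
**-*--
*--*-*
[4] ****-*
------
**--**
*--***
[5] ***-*-
----*-
**--**
*--***
[6] *****-
--**--
**-***
*--***
[7] **-**-
-*----
******
*--***
[8] **-**-
-*----
***-**
*-*--*
[9] **-**-
**----
--*-**
--*--*
[10] ---**-
-*----
--*-**
--*--*
[11] ---**-
**----
***-**
*-*--*
[12] ---***
**--**
***-*-
*-*--*
[13] --*--*
**-***
***-*-
*-*--*
[14] -*-*-*
******
***-*-
*-*--*
[15] -**-**
***-**
***-*-
*-*--*
[16] ---***
**--**
***-*-
*-*--*
[17] ---***
-*--**
--*-*-
--*--*
[18] ---***
-*--*-
--*--*
--*---
[19] *--***
*---*-
*-*--*
--*---
[20] *--***
----*-
-**--*
*-*---
[21] *--***
---**-
-*-***
*-**--

0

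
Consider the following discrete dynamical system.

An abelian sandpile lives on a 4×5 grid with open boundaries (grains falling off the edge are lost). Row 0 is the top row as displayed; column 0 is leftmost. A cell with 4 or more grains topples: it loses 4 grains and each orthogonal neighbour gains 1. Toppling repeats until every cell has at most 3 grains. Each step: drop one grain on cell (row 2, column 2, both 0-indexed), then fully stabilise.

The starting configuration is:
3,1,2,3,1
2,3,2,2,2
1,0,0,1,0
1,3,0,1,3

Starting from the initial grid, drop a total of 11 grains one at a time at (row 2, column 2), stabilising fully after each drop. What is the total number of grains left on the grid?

38

[0] 3,1,2,3,1
2,3,2,2,2
1,0,0,1,0
1,3,0,1,3
[1] 3,1,2,3,1
2,3,2,2,2
1,0,1,1,0
1,3,0,1,3
[2] 3,1,2,3,1
2,3,2,2,2
1,0,2,1,0
1,3,0,1,3
[3] 3,1,2,3,1
2,3,2,2,2
1,0,3,1,0
1,3,0,1,3
[4] 3,1,2,3,1
2,3,3,2,2
1,1,0,2,0
1,3,1,1,3
[5] 3,1,2,3,1
2,3,3,2,2
1,1,1,2,0
1,3,1,1,3
[6] 3,1,2,3,1
2,3,3,2,2
1,1,2,2,0
1,3,1,1,3
[7] 3,1,2,3,1
2,3,3,2,2
1,1,3,2,0
1,3,1,1,3
[8] 3,2,3,3,1
3,0,1,3,2
1,3,1,3,0
1,3,2,1,3
[9] 3,2,3,3,1
3,0,1,3,2
1,3,2,3,0
1,3,2,1,3
[10] 3,2,3,3,1
3,0,1,3,2
1,3,3,3,0
1,3,2,1,3
[11] 3,3,1,1,2
3,2,1,2,3
2,2,0,2,1
2,1,1,3,3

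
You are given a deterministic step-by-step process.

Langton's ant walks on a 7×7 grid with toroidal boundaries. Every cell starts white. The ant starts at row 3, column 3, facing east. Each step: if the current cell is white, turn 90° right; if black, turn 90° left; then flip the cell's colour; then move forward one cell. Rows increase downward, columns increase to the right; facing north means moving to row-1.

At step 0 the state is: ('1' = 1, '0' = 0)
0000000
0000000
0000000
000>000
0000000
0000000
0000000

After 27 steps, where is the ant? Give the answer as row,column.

1,0

step 0: 0000000
0000000
0000000
000>000
0000000
0000000
0000000
step 1: 0000000
0000000
0000000
0001000
000v000
0000000
0000000
step 2: 0000000
0000000
0000000
0001000
00<1000
0000000
0000000
step 3: 0000000
0000000
0000000
00^1000
0011000
0000000
0000000
step 4: 0000000
0000000
0000000
001>000
0011000
0000000
0000000
step 5: 0000000
0000000
000^000
0010000
0011000
0000000
0000000
step 6: 0000000
0000000
0001>00
0010000
0011000
0000000
0000000
step 7: 0000000
0000000
0001100
0010v00
0011000
0000000
0000000
step 8: 0000000
0000000
0001100
001<100
0011000
0000000
0000000
step 9: 0000000
0000000
000^100
0011100
0011000
0000000
0000000
step 10: 0000000
0000000
00<0100
0011100
0011000
0000000
0000000
step 11: 0000000
00^0000
0010100
0011100
0011000
0000000
0000000
step 12: 0000000
001>000
0010100
0011100
0011000
0000000
0000000
step 13: 0000000
0011000
001v100
0011100
0011000
0000000
0000000
step 14: 0000000
0011000
00<1100
0011100
0011000
0000000
0000000
step 15: 0000000
0011000
0001100
00v1100
0011000
0000000
0000000
step 16: 0000000
0011000
0001100
000>100
0011000
0000000
0000000
step 17: 0000000
0011000
000^100
0000100
0011000
0000000
0000000
step 18: 0000000
0011000
00<0100
0000100
0011000
0000000
0000000
step 19: 0000000
00^1000
0010100
0000100
0011000
0000000
0000000
step 20: 0000000
0<01000
0010100
0000100
0011000
0000000
0000000
step 21: 0^00000
0101000
0010100
0000100
0011000
0000000
0000000
step 22: 01>0000
0101000
0010100
0000100
0011000
0000000
0000000
step 23: 0110000
01v1000
0010100
0000100
0011000
0000000
0000000
step 24: 0110000
0<11000
0010100
0000100
0011000
0000000
0000000
step 25: 0110000
0011000
0v10100
0000100
0011000
0000000
0000000
step 26: 0110000
0011000
<110100
0000100
0011000
0000000
0000000
step 27: 0110000
^011000
1110100
0000100
0011000
0000000
0000000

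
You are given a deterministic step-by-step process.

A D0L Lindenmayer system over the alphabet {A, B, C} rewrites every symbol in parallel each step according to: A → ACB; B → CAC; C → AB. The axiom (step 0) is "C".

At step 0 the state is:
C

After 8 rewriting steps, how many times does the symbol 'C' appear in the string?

706

t=0: C
t=1: AB
t=2: ACBCAC
t=3: ACBABCACABACBAB
t=4: ACBABCACACBCACABACBABACBCACACBABCACACBCAC
t=5: ACBABCACACBCACABACBABACBABCACABACBABACBCACACBABCACACBCACACBABCACABACBABACBABCACACBCACABACBABACBABCACABACBAB
t=6: ACBABCACACBCACABACBABACBABCACABACBABACBCACACBABCACACBCACAC…CACACBABCACACBCACACBABCACACBCACABACBABACBCACACBABCACACBCAC  (len 286)
t=7: ACBABCACACBCACABACBABACBABCACABACBABACBCACACBABCACACBCACAC…CACBCACACBABCACABACBABACBABCACACBCACABACBABACBABCACABACBAB  (len 755)
t=8: ACBABCACACBCACABACBABACBABCACABACBABACBCACACBABCACACBCACAC…CACACBABCACACBCACACBABCACACBCACABACBABACBCACACBABCACACBCAC  (len 2006)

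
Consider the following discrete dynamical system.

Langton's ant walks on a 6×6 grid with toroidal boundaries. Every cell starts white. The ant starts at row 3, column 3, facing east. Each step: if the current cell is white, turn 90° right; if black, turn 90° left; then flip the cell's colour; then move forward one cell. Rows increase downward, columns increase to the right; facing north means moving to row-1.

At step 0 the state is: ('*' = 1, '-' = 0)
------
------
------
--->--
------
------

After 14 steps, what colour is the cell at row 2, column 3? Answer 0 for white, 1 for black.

gen 0: ------
------
------
--->--
------
------
gen 1: ------
------
------
---*--
---v--
------
gen 2: ------
------
------
---*--
--<*--
------
gen 3: ------
------
------
--^*--
--**--
------
gen 4: ------
------
------
--*>--
--**--
------
gen 5: ------
------
---^--
--*---
--**--
------
gen 6: ------
------
---*>-
--*---
--**--
------
gen 7: ------
------
---**-
--*-v-
--**--
------
gen 8: ------
------
---**-
--*<*-
--**--
------
gen 9: ------
------
---^*-
--***-
--**--
------
gen 10: ------
------
--<-*-
--***-
--**--
------
gen 11: ------
--^---
--*-*-
--***-
--**--
------
gen 12: ------
--*>--
--*-*-
--***-
--**--
------
gen 13: ------
--**--
--*v*-
--***-
--**--
------
gen 14: ------
--**--
--<**-
--***-
--**--
------

1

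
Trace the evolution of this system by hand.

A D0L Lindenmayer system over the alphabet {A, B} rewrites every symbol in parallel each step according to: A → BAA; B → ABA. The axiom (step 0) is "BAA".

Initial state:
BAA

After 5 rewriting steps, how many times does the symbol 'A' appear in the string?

486

[0] BAA
[1] ABABAABAA
[2] BAAABABAAABABAABAAABABAABAA
[3] ABABAABAABAAABABAAABABAABAABAAABABAAABABAABAAABABAABAABAAABABAAABABAABAAABABAABAA
[4] BAAABABAAABABAABAAABABAABAAABABAABAABAAABABAAABABAABAABAAA…ABAABAAABABAAABABAABAAABABAABAABAAABABAAABABAABAAABABAABAA  (len 243)
[5] ABABAABAABAAABABAAABABAABAABAAABABAAABABAABAAABABAABAABAAA…ABAABAAABABAAABABAABAAABABAABAABAAABABAAABABAABAAABABAABAA  (len 729)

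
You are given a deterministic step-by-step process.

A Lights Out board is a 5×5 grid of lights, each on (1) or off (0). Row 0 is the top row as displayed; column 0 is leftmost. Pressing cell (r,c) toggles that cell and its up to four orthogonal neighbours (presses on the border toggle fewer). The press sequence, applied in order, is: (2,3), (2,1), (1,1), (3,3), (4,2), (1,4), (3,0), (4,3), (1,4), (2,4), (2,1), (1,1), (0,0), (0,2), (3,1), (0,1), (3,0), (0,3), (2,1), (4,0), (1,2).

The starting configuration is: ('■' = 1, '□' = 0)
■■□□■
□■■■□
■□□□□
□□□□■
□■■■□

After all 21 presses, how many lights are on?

gen 0: ■■□□■
□■■■□
■□□□□
□□□□■
□■■■□
gen 1: ■■□□■
□■■□□
■□■■■
□□□■■
□■■■□
gen 2: ■■□□■
□□■□□
□■□■■
□■□■■
□■■■□
gen 3: ■□□□■
■■□□□
□□□■■
□■□■■
□■■■□
gen 4: ■□□□■
■■□□□
□□□□■
□■■□□
□■■□□
gen 5: ■□□□■
■■□□□
□□□□■
□■□□□
□□□■□
gen 6: ■□□□□
■■□■■
□□□□□
□■□□□
□□□■□
gen 7: ■□□□□
■■□■■
■□□□□
■□□□□
■□□■□
gen 8: ■□□□□
■■□■■
■□□□□
■□□■□
■□■□■
gen 9: ■□□□■
■■□□□
■□□□■
■□□■□
■□■□■
gen 10: ■□□□■
■■□□■
■□□■□
■□□■■
■□■□■
gen 11: ■□□□■
■□□□■
□■■■□
■■□■■
■□■□■
gen 12: ■■□□■
□■■□■
□□■■□
■■□■■
■□■□■
gen 13: □□□□■
■■■□■
□□■■□
■■□■■
■□■□■
gen 14: □■■■■
■■□□■
□□■■□
■■□■■
■□■□■
gen 15: □■■■■
■■□□■
□■■■□
□□■■■
■■■□■
gen 16: ■□□■■
■□□□■
□■■■□
□□■■■
■■■□■
gen 17: ■□□■■
■□□□■
■■■■□
■■■■■
□■■□■
gen 18: ■□■□□
■□□■■
■■■■□
■■■■■
□■■□■
gen 19: ■□■□□
■■□■■
□□□■□
■□■■■
□■■□■
gen 20: ■□■□□
■■□■■
□□□■□
□□■■■
■□■□■
gen 21: ■□□□□
■□■□■
□□■■□
□□■■■
■□■□■

12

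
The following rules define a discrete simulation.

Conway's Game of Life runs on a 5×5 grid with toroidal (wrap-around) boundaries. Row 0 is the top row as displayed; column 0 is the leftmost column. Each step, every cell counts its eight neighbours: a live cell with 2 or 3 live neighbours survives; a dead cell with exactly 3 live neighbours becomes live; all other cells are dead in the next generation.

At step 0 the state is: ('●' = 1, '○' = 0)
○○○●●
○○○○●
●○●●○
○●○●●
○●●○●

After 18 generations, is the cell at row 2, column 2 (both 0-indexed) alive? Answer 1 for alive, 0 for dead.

[0] ○○○●●
○○○○●
●○●●○
○●○●●
○●●○●
[1] ○○●○●
●○●○○
●●●○○
○○○○○
○●○○○
[2] ●○●●○
●○●○●
●○●○○
●○●○○
○○○○○
[3] ●○●●○
●○●○○
●○●○○
○○○○○
○○●●●
[4] ●○○○○
●○●○○
○○○○○
○●●○●
○●●○●
[5] ●○●●●
○●○○○
●○●●○
○●●○○
○○●○●
[6] ●○●○●
○○○○○
●○○●○
●○○○●
○○○○●
[7] ●○○●●
●●○●○
●○○○○
●○○●○
○●○○○
[8] ○○○●○
○●●●○
●○●○○
●●○○●
○●●●○
[9] ○○○○●
○●○●●
○○○○○
○○○○●
○●○●○
[10] ○○○○●
●○○●●
●○○●●
○○○○○
●○○●●
[11] ○○○○○
○○○○○
●○○●○
○○○○○
●○○●●
[12] ○○○○●
○○○○○
○○○○○
●○○●○
○○○○●
[13] ○○○○○
○○○○○
○○○○○
○○○○●
●○○●●
[14] ○○○○●
○○○○○
○○○○○
●○○●●
●○○●●
[15] ●○○●●
○○○○○
○○○○●
●○○●○
○○○○○
[16] ○○○○●
●○○●○
○○○○●
○○○○●
●○○●○
[17] ●○○●○
●○○●○
●○○●●
●○○●●
●○○●○
[18] ●●●●○
●●●●○
○●●○○
○●●○○
●●●●○

1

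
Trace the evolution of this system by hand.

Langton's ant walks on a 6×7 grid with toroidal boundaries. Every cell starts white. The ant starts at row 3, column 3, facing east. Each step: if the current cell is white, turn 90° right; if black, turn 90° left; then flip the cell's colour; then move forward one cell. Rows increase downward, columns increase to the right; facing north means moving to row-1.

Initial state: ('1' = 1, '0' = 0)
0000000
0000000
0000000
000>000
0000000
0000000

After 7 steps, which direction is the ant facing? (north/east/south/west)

south

0) 0000000
0000000
0000000
000>000
0000000
0000000
1) 0000000
0000000
0000000
0001000
000v000
0000000
2) 0000000
0000000
0000000
0001000
00<1000
0000000
3) 0000000
0000000
0000000
00^1000
0011000
0000000
4) 0000000
0000000
0000000
001>000
0011000
0000000
5) 0000000
0000000
000^000
0010000
0011000
0000000
6) 0000000
0000000
0001>00
0010000
0011000
0000000
7) 0000000
0000000
0001100
0010v00
0011000
0000000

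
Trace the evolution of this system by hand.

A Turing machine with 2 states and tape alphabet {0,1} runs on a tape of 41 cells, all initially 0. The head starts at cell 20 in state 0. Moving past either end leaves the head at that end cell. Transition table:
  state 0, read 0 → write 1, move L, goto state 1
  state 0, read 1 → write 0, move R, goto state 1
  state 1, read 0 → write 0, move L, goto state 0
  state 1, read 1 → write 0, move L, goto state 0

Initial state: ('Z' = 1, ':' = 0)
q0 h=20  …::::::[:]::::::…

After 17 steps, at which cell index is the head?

3

k=0  q0 h=20  …::::::[:]::::::…
k=1  q1 h=19  …::::::[:]Z:::::…
k=2  q0 h=18  …::::::[:]:Z::::…
k=3  q1 h=17  …::::::[:]Z:Z:::…
k=4  q0 h=16  …::::::[:]:Z:Z::…
k=5  q1 h=15  …::::::[:]Z:Z:Z:…
k=6  q0 h=14  …::::::[:]:Z:Z:Z…
k=7  q1 h=13  …::::::[:]Z:Z:Z:…
k=8  q0 h=12  …::::::[:]:Z:Z:Z…
k=9  q1 h=11  …::::::[:]Z:Z:Z:…
k=10  q0 h=10  …::::::[:]:Z:Z:Z…
k=11  q1 h= 9  …::::::[:]Z:Z:Z:…
k=12  q0 h= 8  …::::::[:]:Z:Z:Z…
k=13  q1 h= 7  …::::::[:]Z:Z:Z:…
k=14  q0 h= 6  |::::::[:]:Z:Z:Z…
k=15  q1 h= 5  |:::::[:]Z:Z:Z:…
k=16  q0 h= 4  |::::[:]:Z:Z:Z…
k=17  q1 h= 3  |:::[:]Z:Z:Z:…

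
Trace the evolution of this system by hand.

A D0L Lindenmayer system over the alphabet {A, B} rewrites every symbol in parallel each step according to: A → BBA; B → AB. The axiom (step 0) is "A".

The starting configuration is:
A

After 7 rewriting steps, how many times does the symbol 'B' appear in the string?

k=0  A
k=1  BBA
k=2  ABABBBA
k=3  BBAABBBAABABABBBA
k=4  ABABBBABBAABABABBBABBAABBBAABBBAABABABBBA
k=5  BBAABBBAABABABBBAABABBBABBAABBBAABBBAABABABBBAABABBBABBAABABABBBABBAABABABBBABBAABBBAABBBAABABABBBA
k=6  ABABBBABBAABABABBBABBAABBBAABBBAABABABBBABBAABBBAABABABBBA…ABBBAABABBBABBAABABABBBABBAABABABBBABBAABBBAABBBAABABABBBA  (len 239)
k=7  BBAABBBAABABABBBAABABBBABBAABBBAABBBAABABABBBAABABBBABBAAB…ABBBAABABBBABBAABABABBBABBAABABABBBABBAABBBAABBBAABABABBBA  (len 577)

338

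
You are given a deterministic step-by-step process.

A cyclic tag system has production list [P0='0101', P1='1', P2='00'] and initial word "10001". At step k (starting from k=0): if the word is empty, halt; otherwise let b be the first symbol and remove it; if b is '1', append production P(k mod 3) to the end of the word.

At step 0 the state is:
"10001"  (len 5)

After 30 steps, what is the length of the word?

4

t=0: "10001"  (len 5)
t=1: "00010101"  (len 8)
t=2: "0010101"  (len 7)
t=3: "010101"  (len 6)
t=4: "10101"  (len 5)
t=5: "01011"  (len 5)
t=6: "1011"  (len 4)
t=7: "0110101"  (len 7)
t=8: "110101"  (len 6)
t=9: "1010100"  (len 7)
t=10: "0101000101"  (len 10)
t=11: "101000101"  (len 9)
t=12: "0100010100"  (len 10)
t=13: "100010100"  (len 9)
t=14: "000101001"  (len 9)
t=15: "00101001"  (len 8)
t=16: "0101001"  (len 7)
t=17: "101001"  (len 6)
t=18: "0100100"  (len 7)
t=19: "100100"  (len 6)
t=20: "001001"  (len 6)
t=21: "01001"  (len 5)
t=22: "1001"  (len 4)
t=23: "0011"  (len 4)
t=24: "011"  (len 3)
t=25: "11"  (len 2)
t=26: "11"  (len 2)
t=27: "100"  (len 3)
t=28: "000101"  (len 6)
t=29: "00101"  (len 5)
t=30: "0101"  (len 4)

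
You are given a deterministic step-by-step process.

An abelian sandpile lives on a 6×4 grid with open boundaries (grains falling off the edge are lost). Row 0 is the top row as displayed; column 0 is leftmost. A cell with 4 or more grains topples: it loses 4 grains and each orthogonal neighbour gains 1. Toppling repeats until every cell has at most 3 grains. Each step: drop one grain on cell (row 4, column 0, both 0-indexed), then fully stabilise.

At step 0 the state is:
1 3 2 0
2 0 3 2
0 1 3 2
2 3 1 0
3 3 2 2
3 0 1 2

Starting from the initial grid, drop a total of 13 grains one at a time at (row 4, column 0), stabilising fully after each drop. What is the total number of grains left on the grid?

k=0  1 3 2 0
2 0 3 2
0 1 3 2
2 3 1 0
3 3 2 2
3 0 1 2
k=1  1 3 2 0
2 0 3 2
1 2 3 2
0 1 2 0
3 1 3 2
0 2 1 2
k=2  1 3 2 0
2 0 3 2
1 2 3 2
1 1 2 0
0 2 3 2
1 2 1 2
k=3  1 3 2 0
2 0 3 2
1 2 3 2
1 1 2 0
1 2 3 2
1 2 1 2
k=4  1 3 2 0
2 0 3 2
1 2 3 2
1 1 2 0
2 2 3 2
1 2 1 2
k=5  1 3 2 0
2 0 3 2
1 2 3 2
1 1 2 0
3 2 3 2
1 2 1 2
k=6  1 3 2 0
2 0 3 2
1 2 3 2
2 1 2 0
0 3 3 2
2 2 1 2
k=7  1 3 2 0
2 0 3 2
1 2 3 2
2 1 2 0
1 3 3 2
2 2 1 2
k=8  1 3 2 0
2 0 3 2
1 2 3 2
2 1 2 0
2 3 3 2
2 2 1 2
k=9  1 3 2 0
2 0 3 2
1 2 3 2
2 1 2 0
3 3 3 2
2 2 1 2
k=10  1 3 2 0
2 0 3 2
1 2 3 2
3 2 3 0
1 1 0 3
3 3 2 2
k=11  1 3 2 0
2 0 3 2
1 2 3 2
3 2 3 0
2 1 0 3
3 3 2 2
k=12  1 3 2 0
2 0 3 2
1 2 3 2
3 2 3 0
3 1 0 3
3 3 2 2
k=13  1 3 2 0
2 0 3 2
2 2 3 2
0 3 3 0
2 3 0 3
1 0 3 2

42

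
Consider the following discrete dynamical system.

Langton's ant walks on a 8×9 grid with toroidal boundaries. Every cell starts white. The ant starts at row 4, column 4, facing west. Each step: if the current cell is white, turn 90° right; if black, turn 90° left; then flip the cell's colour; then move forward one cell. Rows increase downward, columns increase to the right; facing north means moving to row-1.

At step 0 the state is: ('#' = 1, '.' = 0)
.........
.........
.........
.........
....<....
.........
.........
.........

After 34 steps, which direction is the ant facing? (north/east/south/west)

[0] .........
.........
.........
.........
....<....
.........
.........
.........
[1] .........
.........
.........
....^....
....#....
.........
.........
.........
[2] .........
.........
.........
....#>...
....#....
.........
.........
.........
[3] .........
.........
.........
....##...
....#v...
.........
.........
.........
[4] .........
.........
.........
....##...
....<#...
.........
.........
.........
[5] .........
.........
.........
....##...
.....#...
....v....
.........
.........
[6] .........
.........
.........
....##...
.....#...
...<#....
.........
.........
[7] .........
.........
.........
....##...
...^.#...
...##....
.........
.........
[8] .........
.........
.........
....##...
...#>#...
...##....
.........
.........
[9] .........
.........
.........
....##...
...###...
...#v....
.........
.........
[10] .........
.........
.........
....##...
...###...
...#.>...
.........
.........
[11] .........
.........
.........
....##...
...###...
...#.#...
.....v...
.........
[12] .........
.........
.........
....##...
...###...
...#.#...
....<#...
.........
[13] .........
.........
.........
....##...
...###...
...#^#...
....##...
.........
[14] .........
.........
.........
....##...
...###...
...##>...
....##...
.........
[15] .........
.........
.........
....##...
...##^...
...##....
....##...
.........
[16] .........
.........
.........
....##...
...#<....
...##....
....##...
.........
[17] .........
.........
.........
....##...
...#.....
...#v....
....##...
.........
[18] .........
.........
.........
....##...
...#.....
...#.>...
....##...
.........
[19] .........
.........
.........
....##...
...#.....
...#.#...
....#v...
.........
[20] .........
.........
.........
....##...
...#.....
...#.#...
....#.>..
.........
[21] .........
.........
.........
....##...
...#.....
...#.#...
....#.#..
......v..
[22] .........
.........
.........
....##...
...#.....
...#.#...
....#.#..
.....<#..
[23] .........
.........
.........
....##...
...#.....
...#.#...
....#^#..
.....##..
[24] .........
.........
.........
....##...
...#.....
...#.#...
....##>..
.....##..
[25] .........
.........
.........
....##...
...#.....
...#.#^..
....##...
.....##..
[26] .........
.........
.........
....##...
...#.....
...#.##>.
....##...
.....##..
[27] .........
.........
.........
....##...
...#.....
...#.###.
....##.v.
.....##..
[28] .........
.........
.........
....##...
...#.....
...#.###.
....##<#.
.....##..
[29] .........
.........
.........
....##...
...#.....
...#.#^#.
....####.
.....##..
[30] .........
.........
.........
....##...
...#.....
...#.<.#.
....####.
.....##..
[31] .........
.........
.........
....##...
...#.....
...#...#.
....#v##.
.....##..
[32] .........
.........
.........
....##...
...#.....
...#...#.
....#.>#.
.....##..
[33] .........
.........
.........
....##...
...#.....
...#..^#.
....#..#.
.....##..
[34] .........
.........
.........
....##...
...#.....
...#..#>.
....#..#.
.....##..

east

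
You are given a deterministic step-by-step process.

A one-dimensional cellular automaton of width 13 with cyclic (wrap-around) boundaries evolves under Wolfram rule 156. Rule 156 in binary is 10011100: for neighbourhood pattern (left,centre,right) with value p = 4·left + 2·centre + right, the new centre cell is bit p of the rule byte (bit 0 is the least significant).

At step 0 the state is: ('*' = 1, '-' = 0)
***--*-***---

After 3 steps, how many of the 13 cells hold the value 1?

7

gen 0: ***--*-***---
gen 1: **-*-*-**-*--
gen 2: *--*-*-*--**-
gen 3: **-*-*-**-*--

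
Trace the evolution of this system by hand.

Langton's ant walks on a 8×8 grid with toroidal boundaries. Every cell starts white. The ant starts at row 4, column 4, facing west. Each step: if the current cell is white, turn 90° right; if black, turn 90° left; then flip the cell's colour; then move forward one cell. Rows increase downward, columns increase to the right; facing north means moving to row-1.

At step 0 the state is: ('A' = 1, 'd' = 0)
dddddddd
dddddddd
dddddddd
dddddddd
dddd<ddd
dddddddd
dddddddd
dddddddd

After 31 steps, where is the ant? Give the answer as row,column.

6,5

t=0: dddddddd
dddddddd
dddddddd
dddddddd
dddd<ddd
dddddddd
dddddddd
dddddddd
t=1: dddddddd
dddddddd
dddddddd
dddd^ddd
ddddAddd
dddddddd
dddddddd
dddddddd
t=2: dddddddd
dddddddd
dddddddd
ddddA>dd
ddddAddd
dddddddd
dddddddd
dddddddd
t=3: dddddddd
dddddddd
dddddddd
ddddAAdd
ddddAvdd
dddddddd
dddddddd
dddddddd
t=4: dddddddd
dddddddd
dddddddd
ddddAAdd
dddd<Add
dddddddd
dddddddd
dddddddd
t=5: dddddddd
dddddddd
dddddddd
ddddAAdd
dddddAdd
ddddvddd
dddddddd
dddddddd
t=6: dddddddd
dddddddd
dddddddd
ddddAAdd
dddddAdd
ddd<Addd
dddddddd
dddddddd
t=7: dddddddd
dddddddd
dddddddd
ddddAAdd
ddd^dAdd
dddAAddd
dddddddd
dddddddd
t=8: dddddddd
dddddddd
dddddddd
ddddAAdd
dddA>Add
dddAAddd
dddddddd
dddddddd
t=9: dddddddd
dddddddd
dddddddd
ddddAAdd
dddAAAdd
dddAvddd
dddddddd
dddddddd
t=10: dddddddd
dddddddd
dddddddd
ddddAAdd
dddAAAdd
dddAd>dd
dddddddd
dddddddd
t=11: dddddddd
dddddddd
dddddddd
ddddAAdd
dddAAAdd
dddAdAdd
dddddvdd
dddddddd
t=12: dddddddd
dddddddd
dddddddd
ddddAAdd
dddAAAdd
dddAdAdd
dddd<Add
dddddddd
t=13: dddddddd
dddddddd
dddddddd
ddddAAdd
dddAAAdd
dddA^Add
ddddAAdd
dddddddd
t=14: dddddddd
dddddddd
dddddddd
ddddAAdd
dddAAAdd
dddAA>dd
ddddAAdd
dddddddd
t=15: dddddddd
dddddddd
dddddddd
ddddAAdd
dddAA^dd
dddAAddd
ddddAAdd
dddddddd
t=16: dddddddd
dddddddd
dddddddd
ddddAAdd
dddA<ddd
dddAAddd
ddddAAdd
dddddddd
t=17: dddddddd
dddddddd
dddddddd
ddddAAdd
dddAdddd
dddAvddd
ddddAAdd
dddddddd
t=18: dddddddd
dddddddd
dddddddd
ddddAAdd
dddAdddd
dddAd>dd
ddddAAdd
dddddddd
t=19: dddddddd
dddddddd
dddddddd
ddddAAdd
dddAdddd
dddAdAdd
ddddAvdd
dddddddd
t=20: dddddddd
dddddddd
dddddddd
ddddAAdd
dddAdddd
dddAdAdd
ddddAd>d
dddddddd
t=21: dddddddd
dddddddd
dddddddd
ddddAAdd
dddAdddd
dddAdAdd
ddddAdAd
ddddddvd
t=22: dddddddd
dddddddd
dddddddd
ddddAAdd
dddAdddd
dddAdAdd
ddddAdAd
ddddd<Ad
t=23: dddddddd
dddddddd
dddddddd
ddddAAdd
dddAdddd
dddAdAdd
ddddA^Ad
dddddAAd
t=24: dddddddd
dddddddd
dddddddd
ddddAAdd
dddAdddd
dddAdAdd
ddddAA>d
dddddAAd
t=25: dddddddd
dddddddd
dddddddd
ddddAAdd
dddAdddd
dddAdA^d
ddddAAdd
dddddAAd
t=26: dddddddd
dddddddd
dddddddd
ddddAAdd
dddAdddd
dddAdAA>
ddddAAdd
dddddAAd
t=27: dddddddd
dddddddd
dddddddd
ddddAAdd
dddAdddd
dddAdAAA
ddddAAdv
dddddAAd
t=28: dddddddd
dddddddd
dddddddd
ddddAAdd
dddAdddd
dddAdAAA
ddddAA<A
dddddAAd
t=29: dddddddd
dddddddd
dddddddd
ddddAAdd
dddAdddd
dddAdA^A
ddddAAAA
dddddAAd
t=30: dddddddd
dddddddd
dddddddd
ddddAAdd
dddAdddd
dddAd<dA
ddddAAAA
dddddAAd
t=31: dddddddd
dddddddd
dddddddd
ddddAAdd
dddAdddd
dddAdddA
ddddAvAA
dddddAAd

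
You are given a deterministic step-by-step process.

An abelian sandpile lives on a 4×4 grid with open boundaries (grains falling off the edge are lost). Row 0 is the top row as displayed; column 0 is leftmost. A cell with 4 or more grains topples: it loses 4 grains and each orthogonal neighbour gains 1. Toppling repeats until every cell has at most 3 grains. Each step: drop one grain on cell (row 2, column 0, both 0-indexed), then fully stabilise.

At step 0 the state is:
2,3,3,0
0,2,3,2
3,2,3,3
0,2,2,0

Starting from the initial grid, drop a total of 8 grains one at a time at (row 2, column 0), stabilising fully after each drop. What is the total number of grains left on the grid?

28

gen 0: 2,3,3,0
0,2,3,2
3,2,3,3
0,2,2,0
gen 1: 2,3,3,0
1,2,3,2
0,3,3,3
1,2,2,0
gen 2: 2,3,3,0
1,2,3,2
1,3,3,3
1,2,2,0
gen 3: 2,3,3,0
1,2,3,2
2,3,3,3
1,2,2,0
gen 4: 2,3,3,0
1,2,3,2
3,3,3,3
1,2,2,0
gen 5: 3,1,1,2
3,1,3,0
1,2,2,1
2,3,3,1
gen 6: 3,1,1,2
3,1,3,0
2,2,2,1
2,3,3,1
gen 7: 3,1,1,2
3,1,3,0
3,2,2,1
2,3,3,1
gen 8: 0,2,1,2
1,2,3,0
1,3,2,1
3,3,3,1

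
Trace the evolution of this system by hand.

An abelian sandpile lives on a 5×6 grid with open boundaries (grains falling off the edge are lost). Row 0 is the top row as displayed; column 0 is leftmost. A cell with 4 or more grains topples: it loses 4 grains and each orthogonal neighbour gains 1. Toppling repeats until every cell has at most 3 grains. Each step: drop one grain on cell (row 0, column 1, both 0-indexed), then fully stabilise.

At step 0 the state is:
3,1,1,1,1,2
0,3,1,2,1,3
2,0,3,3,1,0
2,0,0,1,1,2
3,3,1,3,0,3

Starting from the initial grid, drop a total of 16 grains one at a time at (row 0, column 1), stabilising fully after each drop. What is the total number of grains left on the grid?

52

gen 0: 3,1,1,1,1,2
0,3,1,2,1,3
2,0,3,3,1,0
2,0,0,1,1,2
3,3,1,3,0,3
gen 1: 3,2,1,1,1,2
0,3,1,2,1,3
2,0,3,3,1,0
2,0,0,1,1,2
3,3,1,3,0,3
gen 2: 3,3,1,1,1,2
0,3,1,2,1,3
2,0,3,3,1,0
2,0,0,1,1,2
3,3,1,3,0,3
gen 3: 0,2,2,1,1,2
2,0,2,2,1,3
2,1,3,3,1,0
2,0,0,1,1,2
3,3,1,3,0,3
gen 4: 0,3,2,1,1,2
2,0,2,2,1,3
2,1,3,3,1,0
2,0,0,1,1,2
3,3,1,3,0,3
gen 5: 1,0,3,1,1,2
2,1,2,2,1,3
2,1,3,3,1,0
2,0,0,1,1,2
3,3,1,3,0,3
gen 6: 1,1,3,1,1,2
2,1,2,2,1,3
2,1,3,3,1,0
2,0,0,1,1,2
3,3,1,3,0,3
gen 7: 1,2,3,1,1,2
2,1,2,2,1,3
2,1,3,3,1,0
2,0,0,1,1,2
3,3,1,3,0,3
gen 8: 1,3,3,1,1,2
2,1,2,2,1,3
2,1,3,3,1,0
2,0,0,1,1,2
3,3,1,3,0,3
gen 9: 2,1,0,2,1,2
2,2,3,2,1,3
2,1,3,3,1,0
2,0,0,1,1,2
3,3,1,3,0,3
gen 10: 2,2,0,2,1,2
2,2,3,2,1,3
2,1,3,3,1,0
2,0,0,1,1,2
3,3,1,3,0,3
gen 11: 2,3,0,2,1,2
2,2,3,2,1,3
2,1,3,3,1,0
2,0,0,1,1,2
3,3,1,3,0,3
gen 12: 3,0,1,2,1,2
2,3,3,2,1,3
2,1,3,3,1,0
2,0,0,1,1,2
3,3,1,3,0,3
gen 13: 3,1,1,2,1,2
2,3,3,2,1,3
2,1,3,3,1,0
2,0,0,1,1,2
3,3,1,3,0,3
gen 14: 3,2,1,2,1,2
2,3,3,2,1,3
2,1,3,3,1,0
2,0,0,1,1,2
3,3,1,3,0,3
gen 15: 3,3,1,2,1,2
2,3,3,2,1,3
2,1,3,3,1,0
2,0,0,1,1,2
3,3,1,3,0,3
gen 16: 1,2,3,3,1,2
0,2,2,0,2,3
3,3,1,1,2,0
2,0,1,2,1,2
3,3,1,3,0,3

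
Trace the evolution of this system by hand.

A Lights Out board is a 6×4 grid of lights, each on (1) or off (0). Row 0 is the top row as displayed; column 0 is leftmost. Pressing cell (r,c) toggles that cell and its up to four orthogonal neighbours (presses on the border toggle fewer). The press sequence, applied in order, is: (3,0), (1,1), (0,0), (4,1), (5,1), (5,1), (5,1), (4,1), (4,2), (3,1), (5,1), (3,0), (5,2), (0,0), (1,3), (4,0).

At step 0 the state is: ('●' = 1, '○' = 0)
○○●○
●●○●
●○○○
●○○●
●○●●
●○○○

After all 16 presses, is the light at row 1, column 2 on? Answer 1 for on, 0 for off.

0

[0] ○○●○
●●○●
●○○○
●○○●
●○●●
●○○○
[1] ○○●○
●●○●
○○○○
○●○●
○○●●
●○○○
[2] ○●●○
○○●●
○●○○
○●○●
○○●●
●○○○
[3] ●○●○
●○●●
○●○○
○●○●
○○●●
●○○○
[4] ●○●○
●○●●
○●○○
○○○●
●●○●
●●○○
[5] ●○●○
●○●●
○●○○
○○○●
●○○●
○○●○
[6] ●○●○
●○●●
○●○○
○○○●
●●○●
●●○○
[7] ●○●○
●○●●
○●○○
○○○●
●○○●
○○●○
[8] ●○●○
●○●●
○●○○
○●○●
○●●●
○●●○
[9] ●○●○
●○●●
○●○○
○●●●
○○○○
○●○○
[10] ●○●○
●○●●
○○○○
●○○●
○●○○
○●○○
[11] ●○●○
●○●●
○○○○
●○○●
○○○○
●○●○
[12] ●○●○
●○●●
●○○○
○●○●
●○○○
●○●○
[13] ●○●○
●○●●
●○○○
○●○●
●○●○
●●○●
[14] ○●●○
○○●●
●○○○
○●○●
●○●○
●●○●
[15] ○●●●
○○○○
●○○●
○●○●
●○●○
●●○●
[16] ○●●●
○○○○
●○○●
●●○●
○●●○
○●○●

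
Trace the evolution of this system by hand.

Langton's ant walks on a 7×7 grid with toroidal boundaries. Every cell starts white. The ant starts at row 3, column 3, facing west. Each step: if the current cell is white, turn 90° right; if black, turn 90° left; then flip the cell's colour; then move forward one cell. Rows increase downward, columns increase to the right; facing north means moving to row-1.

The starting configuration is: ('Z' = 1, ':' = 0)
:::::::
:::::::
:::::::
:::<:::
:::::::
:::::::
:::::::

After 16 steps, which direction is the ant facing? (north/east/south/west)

west

k=0  :::::::
:::::::
:::::::
:::<:::
:::::::
:::::::
:::::::
k=1  :::::::
:::::::
:::^:::
:::Z:::
:::::::
:::::::
:::::::
k=2  :::::::
:::::::
:::Z>::
:::Z:::
:::::::
:::::::
:::::::
k=3  :::::::
:::::::
:::ZZ::
:::Zv::
:::::::
:::::::
:::::::
k=4  :::::::
:::::::
:::ZZ::
:::<Z::
:::::::
:::::::
:::::::
k=5  :::::::
:::::::
:::ZZ::
::::Z::
:::v:::
:::::::
:::::::
k=6  :::::::
:::::::
:::ZZ::
::::Z::
::<Z:::
:::::::
:::::::
k=7  :::::::
:::::::
:::ZZ::
::^:Z::
::ZZ:::
:::::::
:::::::
k=8  :::::::
:::::::
:::ZZ::
::Z>Z::
::ZZ:::
:::::::
:::::::
k=9  :::::::
:::::::
:::ZZ::
::ZZZ::
::Zv:::
:::::::
:::::::
k=10  :::::::
:::::::
:::ZZ::
::ZZZ::
::Z:>::
:::::::
:::::::
k=11  :::::::
:::::::
:::ZZ::
::ZZZ::
::Z:Z::
::::v::
:::::::
k=12  :::::::
:::::::
:::ZZ::
::ZZZ::
::Z:Z::
:::<Z::
:::::::
k=13  :::::::
:::::::
:::ZZ::
::ZZZ::
::Z^Z::
:::ZZ::
:::::::
k=14  :::::::
:::::::
:::ZZ::
::ZZZ::
::ZZ>::
:::ZZ::
:::::::
k=15  :::::::
:::::::
:::ZZ::
::ZZ^::
::ZZ:::
:::ZZ::
:::::::
k=16  :::::::
:::::::
:::ZZ::
::Z<:::
::ZZ:::
:::ZZ::
:::::::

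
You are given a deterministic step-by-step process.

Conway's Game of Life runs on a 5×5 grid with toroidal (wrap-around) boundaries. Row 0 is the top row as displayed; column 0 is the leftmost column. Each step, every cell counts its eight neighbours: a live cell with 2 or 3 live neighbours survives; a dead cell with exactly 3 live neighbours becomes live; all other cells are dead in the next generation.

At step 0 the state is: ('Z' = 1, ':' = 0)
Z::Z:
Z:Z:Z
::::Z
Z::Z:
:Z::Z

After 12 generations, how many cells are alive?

k=0  Z::Z:
Z:Z:Z
::::Z
Z::Z:
:Z::Z
k=1  ::ZZ:
ZZ:::
:Z:::
Z::Z:
:ZZZ:
k=2  Z::ZZ
ZZ:::
:ZZ:Z
Z::ZZ
:Z:::
k=3  ::Z:Z
:::::
::Z::
:::ZZ
:ZZ::
k=4  :ZZZ:
:::Z:
:::Z:
:Z:Z:
ZZZ:Z
k=5  :::::
:::ZZ
:::ZZ
:Z:Z:
::::Z
k=6  :::ZZ
:::ZZ
Z::::
Z:ZZ:
:::::
k=7  :::ZZ
Z::Z:
ZZZ::
:Z::Z
::Z::
k=8  ::ZZZ
Z::Z:
::ZZ:
:::Z:
Z:Z:Z
k=9  ::Z::
:Z:::
::ZZ:
:Z:::
ZZZ::
k=10  Z:Z::
:Z:Z:
:ZZ::
Z::Z:
Z:Z::
k=11  Z:ZZZ
Z::Z:
ZZ:ZZ
Z::ZZ
Z:ZZ:
k=12  Z::::
:::::
:Z:::
:::::
:::::

2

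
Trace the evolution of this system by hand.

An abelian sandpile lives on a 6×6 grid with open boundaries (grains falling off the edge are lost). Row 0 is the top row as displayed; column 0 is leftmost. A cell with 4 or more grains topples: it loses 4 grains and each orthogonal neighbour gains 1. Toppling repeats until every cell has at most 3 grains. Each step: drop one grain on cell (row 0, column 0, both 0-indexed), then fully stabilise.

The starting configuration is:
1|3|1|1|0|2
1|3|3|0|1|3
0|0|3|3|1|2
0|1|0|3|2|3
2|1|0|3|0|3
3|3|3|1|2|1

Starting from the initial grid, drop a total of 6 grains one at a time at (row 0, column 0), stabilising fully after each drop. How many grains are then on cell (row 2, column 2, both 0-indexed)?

gen 0: 1|3|1|1|0|2
1|3|3|0|1|3
0|0|3|3|1|2
0|1|0|3|2|3
2|1|0|3|0|3
3|3|3|1|2|1
gen 1: 2|3|1|1|0|2
1|3|3|0|1|3
0|0|3|3|1|2
0|1|0|3|2|3
2|1|0|3|0|3
3|3|3|1|2|1
gen 2: 3|3|1|1|0|2
1|3|3|0|1|3
0|0|3|3|1|2
0|1|0|3|2|3
2|1|0|3|0|3
3|3|3|1|2|1
gen 3: 1|1|3|1|0|2
3|1|1|2|1|3
0|2|1|1|2|2
0|1|2|1|3|3
2|1|1|0|1|3
3|3|3|2|2|1
gen 4: 2|1|3|1|0|2
3|1|1|2|1|3
0|2|1|1|2|2
0|1|2|1|3|3
2|1|1|0|1|3
3|3|3|2|2|1
gen 5: 3|1|3|1|0|2
3|1|1|2|1|3
0|2|1|1|2|2
0|1|2|1|3|3
2|1|1|0|1|3
3|3|3|2|2|1
gen 6: 1|2|3|1|0|2
0|2|1|2|1|3
1|2|1|1|2|2
0|1|2|1|3|3
2|1|1|0|1|3
3|3|3|2|2|1

1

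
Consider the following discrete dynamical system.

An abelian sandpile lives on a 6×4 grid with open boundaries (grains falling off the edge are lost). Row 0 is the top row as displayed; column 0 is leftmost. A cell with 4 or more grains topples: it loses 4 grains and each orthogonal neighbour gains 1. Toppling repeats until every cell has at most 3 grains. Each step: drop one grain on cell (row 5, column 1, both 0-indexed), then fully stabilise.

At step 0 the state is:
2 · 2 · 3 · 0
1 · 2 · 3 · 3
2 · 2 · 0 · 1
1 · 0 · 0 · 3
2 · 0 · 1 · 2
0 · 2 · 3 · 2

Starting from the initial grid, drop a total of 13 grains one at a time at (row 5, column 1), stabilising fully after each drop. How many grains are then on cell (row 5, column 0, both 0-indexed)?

1

k=0  2 · 2 · 3 · 0
1 · 2 · 3 · 3
2 · 2 · 0 · 1
1 · 0 · 0 · 3
2 · 0 · 1 · 2
0 · 2 · 3 · 2
k=1  2 · 2 · 3 · 0
1 · 2 · 3 · 3
2 · 2 · 0 · 1
1 · 0 · 0 · 3
2 · 0 · 1 · 2
0 · 3 · 3 · 2
k=2  2 · 2 · 3 · 0
1 · 2 · 3 · 3
2 · 2 · 0 · 1
1 · 0 · 0 · 3
2 · 1 · 2 · 2
1 · 1 · 0 · 3
k=3  2 · 2 · 3 · 0
1 · 2 · 3 · 3
2 · 2 · 0 · 1
1 · 0 · 0 · 3
2 · 1 · 2 · 2
1 · 2 · 0 · 3
k=4  2 · 2 · 3 · 0
1 · 2 · 3 · 3
2 · 2 · 0 · 1
1 · 0 · 0 · 3
2 · 1 · 2 · 2
1 · 3 · 0 · 3
k=5  2 · 2 · 3 · 0
1 · 2 · 3 · 3
2 · 2 · 0 · 1
1 · 0 · 0 · 3
2 · 2 · 2 · 2
2 · 0 · 1 · 3
k=6  2 · 2 · 3 · 0
1 · 2 · 3 · 3
2 · 2 · 0 · 1
1 · 0 · 0 · 3
2 · 2 · 2 · 2
2 · 1 · 1 · 3
k=7  2 · 2 · 3 · 0
1 · 2 · 3 · 3
2 · 2 · 0 · 1
1 · 0 · 0 · 3
2 · 2 · 2 · 2
2 · 2 · 1 · 3
k=8  2 · 2 · 3 · 0
1 · 2 · 3 · 3
2 · 2 · 0 · 1
1 · 0 · 0 · 3
2 · 2 · 2 · 2
2 · 3 · 1 · 3
k=9  2 · 2 · 3 · 0
1 · 2 · 3 · 3
2 · 2 · 0 · 1
1 · 0 · 0 · 3
2 · 3 · 2 · 2
3 · 0 · 2 · 3
k=10  2 · 2 · 3 · 0
1 · 2 · 3 · 3
2 · 2 · 0 · 1
1 · 0 · 0 · 3
2 · 3 · 2 · 2
3 · 1 · 2 · 3
k=11  2 · 2 · 3 · 0
1 · 2 · 3 · 3
2 · 2 · 0 · 1
1 · 0 · 0 · 3
2 · 3 · 2 · 2
3 · 2 · 2 · 3
k=12  2 · 2 · 3 · 0
1 · 2 · 3 · 3
2 · 2 · 0 · 1
1 · 0 · 0 · 3
2 · 3 · 2 · 2
3 · 3 · 2 · 3
k=13  2 · 2 · 3 · 0
1 · 2 · 3 · 3
2 · 2 · 0 · 1
2 · 1 · 0 · 3
0 · 1 · 3 · 2
1 · 2 · 3 · 3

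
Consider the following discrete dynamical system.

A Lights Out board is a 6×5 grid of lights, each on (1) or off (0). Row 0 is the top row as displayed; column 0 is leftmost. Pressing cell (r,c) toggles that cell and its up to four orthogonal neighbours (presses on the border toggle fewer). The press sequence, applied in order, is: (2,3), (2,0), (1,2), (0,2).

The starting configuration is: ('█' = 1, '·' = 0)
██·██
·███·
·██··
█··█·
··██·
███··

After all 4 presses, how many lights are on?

[0] ██·██
·███·
·██··
█··█·
··██·
███··
[1] ██·██
·██··
·█·██
█····
··██·
███··
[2] ██·██
███··
█··██
·····
··██·
███··
[3] █████
█··█·
█·███
·····
··██·
███··
[4] █···█
█·██·
█·███
·····
··██·
███··

14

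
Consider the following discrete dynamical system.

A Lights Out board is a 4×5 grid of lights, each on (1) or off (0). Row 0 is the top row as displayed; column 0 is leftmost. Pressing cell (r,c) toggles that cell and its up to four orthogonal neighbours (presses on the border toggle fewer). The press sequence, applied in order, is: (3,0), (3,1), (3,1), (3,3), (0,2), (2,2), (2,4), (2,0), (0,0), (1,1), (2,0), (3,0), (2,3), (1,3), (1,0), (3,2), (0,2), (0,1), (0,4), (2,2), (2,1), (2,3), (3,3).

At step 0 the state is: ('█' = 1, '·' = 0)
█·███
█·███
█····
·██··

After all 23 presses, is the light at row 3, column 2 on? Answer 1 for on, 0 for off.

0) █·███
█·███
█····
·██··
1) █·███
█·███
·····
█·█··
2) █·███
█·███
·█···
·█···
3) █·███
█·███
·····
█·█··
4) █·███
█·███
···█·
█··██
5) ██··█
█··██
···█·
█··██
6) ██··█
█·███
·██··
█·███
7) ██··█
█·██·
·████
█·██·
8) ██··█
··██·
█·███
··██·
9) ····█
█·██·
█·███
··██·
10) ·█··█
·█·█·
█████
··██·
11) ·█··█
██·█·
··███
█·██·
12) ·█··█
██·█·
█·███
·███·
13) ·█··█
██···
█····
·██··
14) ·█·██
█████
█··█·
·██··
15) ██·██
··███
···█·
·██··
16) ██·██
··███
··██·
···█·
17) █·█·█
···██
··██·
···█·
18) ·█··█
·█·██
··██·
···█·
19) ·█·█·
·█·█·
··██·
···█·
20) ·█·█·
·███·
·█···
··██·
21) ·█·█·
··██·
█·█··
·███·
22) ·█·█·
··█··
█··██
·██··
23) ·█·█·
··█··
█···█
·█·██

0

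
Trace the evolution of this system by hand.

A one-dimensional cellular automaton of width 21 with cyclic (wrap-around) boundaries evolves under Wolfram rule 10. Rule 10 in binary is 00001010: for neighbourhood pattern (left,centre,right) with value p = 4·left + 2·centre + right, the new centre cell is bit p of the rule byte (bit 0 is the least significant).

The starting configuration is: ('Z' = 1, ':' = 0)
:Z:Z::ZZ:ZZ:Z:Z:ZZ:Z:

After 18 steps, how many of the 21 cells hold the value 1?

t=0: :Z:Z::ZZ:ZZ:Z:Z:ZZ:Z:
t=1: Z::::ZZ::Z::::::Z::::
t=2: ::::ZZ::Z::::::Z::::Z
t=3: :::ZZ::Z::::::Z::::Z:
t=4: ::ZZ::Z::::::Z::::Z::
t=5: :ZZ::Z::::::Z::::Z:::
t=6: ZZ::Z::::::Z::::Z::::
t=7: Z::Z::::::Z::::Z::::Z
t=8: ::Z::::::Z::::Z::::ZZ
t=9: :Z::::::Z::::Z::::ZZ:
t=10: Z::::::Z::::Z::::ZZ::
t=11: ::::::Z::::Z::::ZZ::Z
t=12: :::::Z::::Z::::ZZ::Z:
t=13: ::::Z::::Z::::ZZ::Z::
t=14: :::Z::::Z::::ZZ::Z:::
t=15: ::Z::::Z::::ZZ::Z::::
t=16: :Z::::Z::::ZZ::Z:::::
t=17: Z::::Z::::ZZ::Z::::::
t=18: ::::Z::::ZZ::Z::::::Z

5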